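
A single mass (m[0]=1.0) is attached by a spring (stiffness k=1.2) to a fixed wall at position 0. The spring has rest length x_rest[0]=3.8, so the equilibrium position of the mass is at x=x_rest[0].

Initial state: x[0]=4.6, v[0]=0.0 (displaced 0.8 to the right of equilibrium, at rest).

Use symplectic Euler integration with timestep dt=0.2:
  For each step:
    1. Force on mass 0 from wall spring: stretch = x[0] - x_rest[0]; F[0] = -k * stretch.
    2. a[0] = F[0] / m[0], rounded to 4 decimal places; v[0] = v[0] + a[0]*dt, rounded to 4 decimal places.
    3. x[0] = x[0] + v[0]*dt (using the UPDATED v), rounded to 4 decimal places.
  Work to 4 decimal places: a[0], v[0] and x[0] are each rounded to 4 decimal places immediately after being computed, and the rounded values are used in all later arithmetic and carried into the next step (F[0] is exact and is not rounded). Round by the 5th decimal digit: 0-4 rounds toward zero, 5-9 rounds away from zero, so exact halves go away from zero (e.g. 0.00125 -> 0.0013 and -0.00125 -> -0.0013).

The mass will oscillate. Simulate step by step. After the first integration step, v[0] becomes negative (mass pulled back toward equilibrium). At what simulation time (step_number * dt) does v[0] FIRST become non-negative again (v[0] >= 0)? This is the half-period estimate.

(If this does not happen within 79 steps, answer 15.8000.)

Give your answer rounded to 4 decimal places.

Step 0: x=[4.6000] v=[0.0000]
Step 1: x=[4.5616] v=[-0.1920]
Step 2: x=[4.4866] v=[-0.3748]
Step 3: x=[4.3787] v=[-0.5396]
Step 4: x=[4.2430] v=[-0.6785]
Step 5: x=[4.0860] v=[-0.7848]
Step 6: x=[3.9153] v=[-0.8534]
Step 7: x=[3.7391] v=[-0.8811]
Step 8: x=[3.5658] v=[-0.8665]
Step 9: x=[3.4037] v=[-0.8103]
Step 10: x=[3.2607] v=[-0.7152]
Step 11: x=[3.1435] v=[-0.5858]
Step 12: x=[3.0579] v=[-0.4282]
Step 13: x=[3.0079] v=[-0.2501]
Step 14: x=[2.9959] v=[-0.0600]
Step 15: x=[3.0225] v=[0.1330]
First v>=0 after going negative at step 15, time=3.0000

Answer: 3.0000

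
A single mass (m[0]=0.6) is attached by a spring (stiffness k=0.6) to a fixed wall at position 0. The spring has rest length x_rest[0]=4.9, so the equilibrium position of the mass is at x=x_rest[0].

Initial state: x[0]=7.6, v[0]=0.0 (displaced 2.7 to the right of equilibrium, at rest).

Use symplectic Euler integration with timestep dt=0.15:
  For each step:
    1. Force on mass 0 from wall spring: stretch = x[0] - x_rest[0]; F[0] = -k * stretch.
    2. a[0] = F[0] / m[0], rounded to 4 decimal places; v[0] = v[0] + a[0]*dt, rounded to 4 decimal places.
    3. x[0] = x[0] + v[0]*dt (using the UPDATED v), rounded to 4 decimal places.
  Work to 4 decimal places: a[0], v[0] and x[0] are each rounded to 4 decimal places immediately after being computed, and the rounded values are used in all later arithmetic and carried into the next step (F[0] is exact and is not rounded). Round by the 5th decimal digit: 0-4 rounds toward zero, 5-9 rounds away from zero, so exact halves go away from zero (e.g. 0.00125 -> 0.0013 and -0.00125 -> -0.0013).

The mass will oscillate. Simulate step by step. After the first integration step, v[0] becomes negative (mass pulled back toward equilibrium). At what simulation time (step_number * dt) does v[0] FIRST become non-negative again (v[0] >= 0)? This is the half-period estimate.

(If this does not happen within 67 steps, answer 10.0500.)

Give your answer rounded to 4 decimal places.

Answer: 3.1500

Derivation:
Step 0: x=[7.6000] v=[0.0000]
Step 1: x=[7.5393] v=[-0.4050]
Step 2: x=[7.4192] v=[-0.8009]
Step 3: x=[7.2424] v=[-1.1788]
Step 4: x=[7.0129] v=[-1.5302]
Step 5: x=[6.7358] v=[-1.8471]
Step 6: x=[6.4174] v=[-2.1225]
Step 7: x=[6.0649] v=[-2.3501]
Step 8: x=[5.6862] v=[-2.5248]
Step 9: x=[5.2898] v=[-2.6427]
Step 10: x=[4.8846] v=[-2.7012]
Step 11: x=[4.4798] v=[-2.6989]
Step 12: x=[4.0844] v=[-2.6359]
Step 13: x=[3.7074] v=[-2.5136]
Step 14: x=[3.3572] v=[-2.3347]
Step 15: x=[3.0417] v=[-2.1033]
Step 16: x=[2.7680] v=[-1.8246]
Step 17: x=[2.5423] v=[-1.5048]
Step 18: x=[2.3696] v=[-1.1511]
Step 19: x=[2.2539] v=[-0.7715]
Step 20: x=[2.1977] v=[-0.3746]
Step 21: x=[2.2023] v=[0.0307]
First v>=0 after going negative at step 21, time=3.1500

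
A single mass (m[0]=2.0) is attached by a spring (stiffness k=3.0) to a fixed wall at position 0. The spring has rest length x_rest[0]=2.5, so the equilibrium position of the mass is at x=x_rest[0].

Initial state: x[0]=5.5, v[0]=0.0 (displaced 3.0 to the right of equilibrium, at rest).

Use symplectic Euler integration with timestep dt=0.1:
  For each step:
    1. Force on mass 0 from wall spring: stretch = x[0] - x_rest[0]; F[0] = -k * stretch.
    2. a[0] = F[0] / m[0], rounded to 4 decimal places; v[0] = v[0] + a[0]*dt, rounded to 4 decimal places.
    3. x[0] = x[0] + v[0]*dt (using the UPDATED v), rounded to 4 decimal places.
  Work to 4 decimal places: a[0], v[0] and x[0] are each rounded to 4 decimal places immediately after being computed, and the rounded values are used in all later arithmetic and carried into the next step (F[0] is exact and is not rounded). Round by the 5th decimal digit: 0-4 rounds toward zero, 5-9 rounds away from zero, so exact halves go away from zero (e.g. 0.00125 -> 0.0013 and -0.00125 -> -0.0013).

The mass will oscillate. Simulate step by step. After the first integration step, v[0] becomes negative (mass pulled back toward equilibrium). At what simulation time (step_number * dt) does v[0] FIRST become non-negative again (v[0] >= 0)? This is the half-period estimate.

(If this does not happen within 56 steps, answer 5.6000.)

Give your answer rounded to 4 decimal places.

Answer: 2.6000

Derivation:
Step 0: x=[5.5000] v=[0.0000]
Step 1: x=[5.4550] v=[-0.4500]
Step 2: x=[5.3657] v=[-0.8933]
Step 3: x=[5.2334] v=[-1.3232]
Step 4: x=[5.0601] v=[-1.7332]
Step 5: x=[4.8484] v=[-2.1172]
Step 6: x=[4.6015] v=[-2.4695]
Step 7: x=[4.3230] v=[-2.7847]
Step 8: x=[4.0172] v=[-3.0582]
Step 9: x=[3.6886] v=[-3.2858]
Step 10: x=[3.3422] v=[-3.4641]
Step 11: x=[2.9832] v=[-3.5904]
Step 12: x=[2.6169] v=[-3.6629]
Step 13: x=[2.2489] v=[-3.6804]
Step 14: x=[1.8846] v=[-3.6427]
Step 15: x=[1.5296] v=[-3.5504]
Step 16: x=[1.1891] v=[-3.4048]
Step 17: x=[0.8683] v=[-3.2082]
Step 18: x=[0.5720] v=[-2.9634]
Step 19: x=[0.3046] v=[-2.6742]
Step 20: x=[0.0701] v=[-2.3449]
Step 21: x=[-0.1279] v=[-1.9804]
Step 22: x=[-0.2865] v=[-1.5862]
Step 23: x=[-0.4033] v=[-1.1682]
Step 24: x=[-0.4766] v=[-0.7327]
Step 25: x=[-0.5052] v=[-0.2862]
Step 26: x=[-0.4887] v=[0.1646]
First v>=0 after going negative at step 26, time=2.6000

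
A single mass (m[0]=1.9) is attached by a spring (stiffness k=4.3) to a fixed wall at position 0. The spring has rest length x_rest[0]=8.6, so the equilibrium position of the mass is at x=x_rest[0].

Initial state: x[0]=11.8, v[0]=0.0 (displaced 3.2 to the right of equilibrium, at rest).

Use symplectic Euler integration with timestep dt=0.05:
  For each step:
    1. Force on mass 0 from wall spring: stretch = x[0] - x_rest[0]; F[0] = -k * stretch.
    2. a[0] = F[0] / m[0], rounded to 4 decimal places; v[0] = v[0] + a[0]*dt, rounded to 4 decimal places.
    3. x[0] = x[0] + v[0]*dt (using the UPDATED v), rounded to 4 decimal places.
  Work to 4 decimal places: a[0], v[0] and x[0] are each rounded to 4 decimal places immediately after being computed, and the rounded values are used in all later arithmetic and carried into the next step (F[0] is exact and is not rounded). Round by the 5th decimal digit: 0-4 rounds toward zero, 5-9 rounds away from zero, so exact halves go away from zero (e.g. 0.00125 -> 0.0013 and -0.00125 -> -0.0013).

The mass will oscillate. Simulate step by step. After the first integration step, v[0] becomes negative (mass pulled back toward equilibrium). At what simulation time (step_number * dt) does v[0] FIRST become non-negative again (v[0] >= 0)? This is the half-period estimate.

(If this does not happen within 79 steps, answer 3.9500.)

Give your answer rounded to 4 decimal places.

Answer: 2.1000

Derivation:
Step 0: x=[11.8000] v=[0.0000]
Step 1: x=[11.7819] v=[-0.3621]
Step 2: x=[11.7458] v=[-0.7222]
Step 3: x=[11.6919] v=[-1.0782]
Step 4: x=[11.6205] v=[-1.4281]
Step 5: x=[11.5320] v=[-1.7699]
Step 6: x=[11.4269] v=[-2.1017]
Step 7: x=[11.3058] v=[-2.4216]
Step 8: x=[11.1694] v=[-2.7278]
Step 9: x=[11.0185] v=[-3.0186]
Step 10: x=[10.8539] v=[-3.2923]
Step 11: x=[10.6765] v=[-3.5473]
Step 12: x=[10.4874] v=[-3.7823]
Step 13: x=[10.2876] v=[-3.9959]
Step 14: x=[10.0783] v=[-4.1869]
Step 15: x=[9.8606] v=[-4.3542]
Step 16: x=[9.6358] v=[-4.4968]
Step 17: x=[9.4051] v=[-4.6140]
Step 18: x=[9.1698] v=[-4.7051]
Step 19: x=[8.9313] v=[-4.7696]
Step 20: x=[8.6909] v=[-4.8071]
Step 21: x=[8.4500] v=[-4.8174]
Step 22: x=[8.2100] v=[-4.8004]
Step 23: x=[7.9722] v=[-4.7563]
Step 24: x=[7.7379] v=[-4.6853]
Step 25: x=[7.5085] v=[-4.5877]
Step 26: x=[7.2853] v=[-4.4642]
Step 27: x=[7.0695] v=[-4.3154]
Step 28: x=[6.8624] v=[-4.1422]
Step 29: x=[6.6651] v=[-3.9456]
Step 30: x=[6.4788] v=[-3.7267]
Step 31: x=[6.3045] v=[-3.4867]
Step 32: x=[6.1432] v=[-3.2269]
Step 33: x=[5.9958] v=[-2.9489]
Step 34: x=[5.8631] v=[-2.6542]
Step 35: x=[5.7459] v=[-2.3445]
Step 36: x=[5.6448] v=[-2.0215]
Step 37: x=[5.5604] v=[-1.6871]
Step 38: x=[5.4932] v=[-1.3431]
Step 39: x=[5.4436] v=[-0.9915]
Step 40: x=[5.4119] v=[-0.6343]
Step 41: x=[5.3982] v=[-0.2735]
Step 42: x=[5.4026] v=[0.0888]
First v>=0 after going negative at step 42, time=2.1000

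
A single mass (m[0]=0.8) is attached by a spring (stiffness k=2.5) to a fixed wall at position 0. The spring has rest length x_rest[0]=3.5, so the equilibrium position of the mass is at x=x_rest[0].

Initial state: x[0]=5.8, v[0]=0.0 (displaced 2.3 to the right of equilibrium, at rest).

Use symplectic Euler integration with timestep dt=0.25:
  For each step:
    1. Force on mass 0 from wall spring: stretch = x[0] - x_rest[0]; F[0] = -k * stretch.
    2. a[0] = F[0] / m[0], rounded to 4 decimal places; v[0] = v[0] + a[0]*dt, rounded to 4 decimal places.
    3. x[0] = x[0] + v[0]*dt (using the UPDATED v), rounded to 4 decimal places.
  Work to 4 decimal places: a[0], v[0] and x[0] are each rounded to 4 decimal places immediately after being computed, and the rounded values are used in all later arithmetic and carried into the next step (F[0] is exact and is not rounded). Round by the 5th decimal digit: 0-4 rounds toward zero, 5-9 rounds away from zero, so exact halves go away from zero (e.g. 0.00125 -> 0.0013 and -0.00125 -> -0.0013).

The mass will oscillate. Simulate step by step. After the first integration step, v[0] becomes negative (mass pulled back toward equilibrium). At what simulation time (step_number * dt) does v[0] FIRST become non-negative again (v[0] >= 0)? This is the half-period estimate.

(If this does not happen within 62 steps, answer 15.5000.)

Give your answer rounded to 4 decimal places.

Step 0: x=[5.8000] v=[0.0000]
Step 1: x=[5.3508] v=[-1.7969]
Step 2: x=[4.5401] v=[-3.2429]
Step 3: x=[3.5262] v=[-4.0555]
Step 4: x=[2.5072] v=[-4.0760]
Step 5: x=[1.6821] v=[-3.3004]
Step 6: x=[1.2121] v=[-1.8802]
Step 7: x=[1.1889] v=[-0.0928]
Step 8: x=[1.6171] v=[1.7128]
First v>=0 after going negative at step 8, time=2.0000

Answer: 2.0000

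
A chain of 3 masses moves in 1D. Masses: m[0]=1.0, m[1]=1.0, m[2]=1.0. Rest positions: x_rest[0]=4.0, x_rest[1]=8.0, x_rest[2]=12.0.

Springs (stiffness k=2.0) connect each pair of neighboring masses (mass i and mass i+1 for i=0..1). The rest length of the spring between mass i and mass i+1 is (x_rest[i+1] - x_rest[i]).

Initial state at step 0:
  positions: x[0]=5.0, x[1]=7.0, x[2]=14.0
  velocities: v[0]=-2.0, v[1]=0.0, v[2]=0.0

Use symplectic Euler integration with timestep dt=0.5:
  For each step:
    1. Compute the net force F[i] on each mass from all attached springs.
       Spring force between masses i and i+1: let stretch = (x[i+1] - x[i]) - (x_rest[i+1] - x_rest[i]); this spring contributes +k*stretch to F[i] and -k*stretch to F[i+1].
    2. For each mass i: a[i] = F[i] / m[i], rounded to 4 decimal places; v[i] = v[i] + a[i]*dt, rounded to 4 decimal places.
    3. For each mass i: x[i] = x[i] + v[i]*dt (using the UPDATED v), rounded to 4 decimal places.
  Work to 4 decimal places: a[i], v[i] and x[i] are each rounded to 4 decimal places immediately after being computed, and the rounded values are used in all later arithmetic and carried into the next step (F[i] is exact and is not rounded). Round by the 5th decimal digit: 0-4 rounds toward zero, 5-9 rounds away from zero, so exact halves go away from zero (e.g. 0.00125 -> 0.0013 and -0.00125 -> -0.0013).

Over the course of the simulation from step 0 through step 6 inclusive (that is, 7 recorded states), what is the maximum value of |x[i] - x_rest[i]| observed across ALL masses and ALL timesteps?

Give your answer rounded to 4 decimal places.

Step 0: x=[5.0000 7.0000 14.0000] v=[-2.0000 0.0000 0.0000]
Step 1: x=[3.0000 9.5000 12.5000] v=[-4.0000 5.0000 -3.0000]
Step 2: x=[2.2500 10.2500 11.5000] v=[-1.5000 1.5000 -2.0000]
Step 3: x=[3.5000 7.6250 11.8750] v=[2.5000 -5.2500 0.7500]
Step 4: x=[4.8125 5.0625 12.1250] v=[2.6250 -5.1250 0.5000]
Step 5: x=[4.2500 5.9063 10.8438] v=[-1.1250 1.6875 -2.5625]
Step 6: x=[2.5157 8.3907 9.0938] v=[-3.4687 4.9687 -3.5000]
Max displacement = 2.9375

Answer: 2.9375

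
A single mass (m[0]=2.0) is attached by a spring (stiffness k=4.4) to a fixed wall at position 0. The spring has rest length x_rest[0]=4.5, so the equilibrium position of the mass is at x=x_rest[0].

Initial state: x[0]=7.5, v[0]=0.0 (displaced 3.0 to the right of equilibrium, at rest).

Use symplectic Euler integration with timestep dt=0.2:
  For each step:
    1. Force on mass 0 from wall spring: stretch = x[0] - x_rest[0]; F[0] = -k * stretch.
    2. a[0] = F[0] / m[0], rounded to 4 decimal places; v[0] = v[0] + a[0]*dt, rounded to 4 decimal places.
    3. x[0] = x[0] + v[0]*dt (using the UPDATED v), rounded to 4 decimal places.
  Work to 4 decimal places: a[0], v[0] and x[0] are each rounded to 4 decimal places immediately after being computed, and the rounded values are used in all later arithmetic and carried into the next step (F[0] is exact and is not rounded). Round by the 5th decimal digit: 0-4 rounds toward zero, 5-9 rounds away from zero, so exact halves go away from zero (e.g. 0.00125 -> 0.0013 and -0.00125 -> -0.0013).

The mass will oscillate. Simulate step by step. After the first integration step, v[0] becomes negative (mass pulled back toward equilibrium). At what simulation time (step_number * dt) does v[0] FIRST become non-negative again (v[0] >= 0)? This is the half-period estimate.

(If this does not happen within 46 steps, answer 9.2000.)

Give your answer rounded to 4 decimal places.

Answer: 2.2000

Derivation:
Step 0: x=[7.5000] v=[0.0000]
Step 1: x=[7.2360] v=[-1.3200]
Step 2: x=[6.7312] v=[-2.5238]
Step 3: x=[6.0301] v=[-3.5055]
Step 4: x=[5.1944] v=[-4.1787]
Step 5: x=[4.2976] v=[-4.4842]
Step 6: x=[3.4186] v=[-4.3951]
Step 7: x=[2.6347] v=[-3.9193]
Step 8: x=[2.0150] v=[-3.0986]
Step 9: x=[1.6140] v=[-2.0052]
Step 10: x=[1.4669] v=[-0.7354]
Step 11: x=[1.5867] v=[0.5992]
First v>=0 after going negative at step 11, time=2.2000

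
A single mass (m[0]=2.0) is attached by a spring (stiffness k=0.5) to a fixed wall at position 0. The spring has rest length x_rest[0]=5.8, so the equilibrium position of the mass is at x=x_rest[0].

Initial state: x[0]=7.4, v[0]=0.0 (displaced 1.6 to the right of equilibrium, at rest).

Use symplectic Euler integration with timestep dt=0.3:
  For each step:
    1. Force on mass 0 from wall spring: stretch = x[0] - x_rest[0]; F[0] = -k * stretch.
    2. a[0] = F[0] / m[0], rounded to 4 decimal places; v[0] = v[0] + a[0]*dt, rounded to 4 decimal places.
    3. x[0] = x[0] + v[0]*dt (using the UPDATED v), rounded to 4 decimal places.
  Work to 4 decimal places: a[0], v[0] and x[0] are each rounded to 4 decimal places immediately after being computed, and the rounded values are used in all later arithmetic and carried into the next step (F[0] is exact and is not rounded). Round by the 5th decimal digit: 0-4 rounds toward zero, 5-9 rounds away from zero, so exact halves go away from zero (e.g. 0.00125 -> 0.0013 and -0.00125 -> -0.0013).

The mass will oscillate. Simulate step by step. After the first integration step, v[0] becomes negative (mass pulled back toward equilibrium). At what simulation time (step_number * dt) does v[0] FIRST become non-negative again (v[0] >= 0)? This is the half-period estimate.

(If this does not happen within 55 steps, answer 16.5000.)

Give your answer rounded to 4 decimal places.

Answer: 6.3000

Derivation:
Step 0: x=[7.4000] v=[0.0000]
Step 1: x=[7.3640] v=[-0.1200]
Step 2: x=[7.2928] v=[-0.2373]
Step 3: x=[7.1880] v=[-0.3493]
Step 4: x=[7.0520] v=[-0.4534]
Step 5: x=[6.8878] v=[-0.5473]
Step 6: x=[6.6991] v=[-0.6289]
Step 7: x=[6.4902] v=[-0.6963]
Step 8: x=[6.2658] v=[-0.7481]
Step 9: x=[6.0309] v=[-0.7831]
Step 10: x=[5.7908] v=[-0.8004]
Step 11: x=[5.5509] v=[-0.7997]
Step 12: x=[5.3166] v=[-0.7810]
Step 13: x=[5.0932] v=[-0.7447]
Step 14: x=[4.8857] v=[-0.6917]
Step 15: x=[4.6988] v=[-0.6231]
Step 16: x=[4.5367] v=[-0.5405]
Step 17: x=[4.4030] v=[-0.4458]
Step 18: x=[4.3007] v=[-0.3410]
Step 19: x=[4.2321] v=[-0.2286]
Step 20: x=[4.1988] v=[-0.1110]
Step 21: x=[4.2015] v=[0.0091]
First v>=0 after going negative at step 21, time=6.3000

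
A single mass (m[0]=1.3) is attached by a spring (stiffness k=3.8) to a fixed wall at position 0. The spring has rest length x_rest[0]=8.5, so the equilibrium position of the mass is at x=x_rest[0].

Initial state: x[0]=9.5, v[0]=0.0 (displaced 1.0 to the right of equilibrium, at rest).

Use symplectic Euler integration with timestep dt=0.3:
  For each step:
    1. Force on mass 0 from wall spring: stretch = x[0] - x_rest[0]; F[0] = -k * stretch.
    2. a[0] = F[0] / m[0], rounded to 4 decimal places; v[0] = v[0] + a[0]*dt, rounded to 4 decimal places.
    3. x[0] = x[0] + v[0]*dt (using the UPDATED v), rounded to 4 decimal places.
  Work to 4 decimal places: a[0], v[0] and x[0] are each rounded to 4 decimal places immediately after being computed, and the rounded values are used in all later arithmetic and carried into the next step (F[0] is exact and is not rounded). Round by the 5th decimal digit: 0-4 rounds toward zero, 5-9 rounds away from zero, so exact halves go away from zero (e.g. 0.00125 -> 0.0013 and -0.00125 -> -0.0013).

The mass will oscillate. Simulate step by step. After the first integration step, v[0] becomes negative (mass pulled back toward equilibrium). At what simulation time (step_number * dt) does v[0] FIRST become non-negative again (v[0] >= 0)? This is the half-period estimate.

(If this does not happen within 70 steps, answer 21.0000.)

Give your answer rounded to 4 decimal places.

Step 0: x=[9.5000] v=[0.0000]
Step 1: x=[9.2369] v=[-0.8769]
Step 2: x=[8.7800] v=[-1.5231]
Step 3: x=[8.2494] v=[-1.7687]
Step 4: x=[7.7847] v=[-1.5490]
Step 5: x=[7.5082] v=[-0.9217]
Step 6: x=[7.4926] v=[-0.0520]
Step 7: x=[7.7420] v=[0.8314]
First v>=0 after going negative at step 7, time=2.1000

Answer: 2.1000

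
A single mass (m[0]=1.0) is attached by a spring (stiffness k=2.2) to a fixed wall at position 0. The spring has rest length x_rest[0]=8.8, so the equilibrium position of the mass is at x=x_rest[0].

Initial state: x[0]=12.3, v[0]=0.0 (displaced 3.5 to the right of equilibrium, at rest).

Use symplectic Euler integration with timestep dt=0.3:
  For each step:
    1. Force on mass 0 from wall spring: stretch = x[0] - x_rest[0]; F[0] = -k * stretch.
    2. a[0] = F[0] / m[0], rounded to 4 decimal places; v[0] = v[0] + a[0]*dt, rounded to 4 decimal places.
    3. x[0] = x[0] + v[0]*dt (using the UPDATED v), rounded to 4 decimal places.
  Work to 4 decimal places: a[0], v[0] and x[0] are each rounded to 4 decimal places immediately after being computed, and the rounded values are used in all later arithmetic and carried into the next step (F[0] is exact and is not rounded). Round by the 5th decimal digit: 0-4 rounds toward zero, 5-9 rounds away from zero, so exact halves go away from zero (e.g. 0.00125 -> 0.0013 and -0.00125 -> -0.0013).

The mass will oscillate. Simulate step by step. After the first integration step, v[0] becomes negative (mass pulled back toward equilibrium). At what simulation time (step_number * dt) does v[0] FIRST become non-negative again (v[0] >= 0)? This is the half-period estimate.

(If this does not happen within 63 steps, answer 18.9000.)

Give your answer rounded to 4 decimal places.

Answer: 2.4000

Derivation:
Step 0: x=[12.3000] v=[0.0000]
Step 1: x=[11.6070] v=[-2.3100]
Step 2: x=[10.3582] v=[-4.1626]
Step 3: x=[8.8009] v=[-5.1910]
Step 4: x=[7.2434] v=[-5.1916]
Step 5: x=[5.9941] v=[-4.1643]
Step 6: x=[5.3004] v=[-2.3124]
Step 7: x=[5.2996] v=[-0.0027]
Step 8: x=[5.9919] v=[2.3076]
First v>=0 after going negative at step 8, time=2.4000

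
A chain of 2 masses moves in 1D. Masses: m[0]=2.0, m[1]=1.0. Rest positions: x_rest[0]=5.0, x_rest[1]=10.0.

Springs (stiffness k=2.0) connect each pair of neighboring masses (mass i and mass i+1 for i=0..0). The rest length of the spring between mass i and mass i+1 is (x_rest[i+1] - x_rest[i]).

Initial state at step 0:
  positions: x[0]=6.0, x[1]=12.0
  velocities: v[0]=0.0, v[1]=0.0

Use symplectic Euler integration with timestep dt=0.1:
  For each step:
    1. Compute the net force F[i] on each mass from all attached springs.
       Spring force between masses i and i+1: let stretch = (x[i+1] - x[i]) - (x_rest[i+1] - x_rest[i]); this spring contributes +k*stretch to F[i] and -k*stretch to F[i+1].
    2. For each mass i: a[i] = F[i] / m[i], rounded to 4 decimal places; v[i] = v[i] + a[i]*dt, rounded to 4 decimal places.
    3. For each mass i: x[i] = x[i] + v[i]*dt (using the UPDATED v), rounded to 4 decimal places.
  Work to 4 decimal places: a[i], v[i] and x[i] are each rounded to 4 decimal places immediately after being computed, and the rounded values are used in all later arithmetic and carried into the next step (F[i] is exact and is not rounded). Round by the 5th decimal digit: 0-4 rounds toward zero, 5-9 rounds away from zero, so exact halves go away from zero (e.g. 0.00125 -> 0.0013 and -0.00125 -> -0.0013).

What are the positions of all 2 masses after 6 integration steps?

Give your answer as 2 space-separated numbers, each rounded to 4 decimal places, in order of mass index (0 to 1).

Answer: 6.1898 11.6205

Derivation:
Step 0: x=[6.0000 12.0000] v=[0.0000 0.0000]
Step 1: x=[6.0100 11.9800] v=[0.1000 -0.2000]
Step 2: x=[6.0297 11.9406] v=[0.1970 -0.3940]
Step 3: x=[6.0585 11.8830] v=[0.2881 -0.5762]
Step 4: x=[6.0956 11.8089] v=[0.3706 -0.7411]
Step 5: x=[6.1398 11.7205] v=[0.4419 -0.8838]
Step 6: x=[6.1898 11.6205] v=[0.5000 -0.9999]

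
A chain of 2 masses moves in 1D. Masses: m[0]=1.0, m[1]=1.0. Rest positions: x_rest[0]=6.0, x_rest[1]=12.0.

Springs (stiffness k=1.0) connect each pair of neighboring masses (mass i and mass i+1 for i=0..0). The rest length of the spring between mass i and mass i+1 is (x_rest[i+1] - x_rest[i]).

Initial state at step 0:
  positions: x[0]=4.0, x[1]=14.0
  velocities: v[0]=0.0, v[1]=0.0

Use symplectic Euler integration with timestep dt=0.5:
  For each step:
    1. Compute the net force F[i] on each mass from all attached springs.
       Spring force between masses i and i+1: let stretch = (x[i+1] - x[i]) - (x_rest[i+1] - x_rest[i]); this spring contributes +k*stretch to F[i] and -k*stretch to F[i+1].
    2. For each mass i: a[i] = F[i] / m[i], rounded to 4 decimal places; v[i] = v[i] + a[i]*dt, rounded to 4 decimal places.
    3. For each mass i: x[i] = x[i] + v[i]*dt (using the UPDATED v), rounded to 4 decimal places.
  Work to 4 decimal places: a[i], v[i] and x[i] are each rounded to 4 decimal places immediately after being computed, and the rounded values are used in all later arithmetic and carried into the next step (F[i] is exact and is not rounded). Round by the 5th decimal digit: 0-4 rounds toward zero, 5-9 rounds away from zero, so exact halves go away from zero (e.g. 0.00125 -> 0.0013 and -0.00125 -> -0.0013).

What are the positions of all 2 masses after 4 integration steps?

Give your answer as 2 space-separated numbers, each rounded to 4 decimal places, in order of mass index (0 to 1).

Step 0: x=[4.0000 14.0000] v=[0.0000 0.0000]
Step 1: x=[5.0000 13.0000] v=[2.0000 -2.0000]
Step 2: x=[6.5000 11.5000] v=[3.0000 -3.0000]
Step 3: x=[7.7500 10.2500] v=[2.5000 -2.5000]
Step 4: x=[8.1250 9.8750] v=[0.7500 -0.7500]

Answer: 8.1250 9.8750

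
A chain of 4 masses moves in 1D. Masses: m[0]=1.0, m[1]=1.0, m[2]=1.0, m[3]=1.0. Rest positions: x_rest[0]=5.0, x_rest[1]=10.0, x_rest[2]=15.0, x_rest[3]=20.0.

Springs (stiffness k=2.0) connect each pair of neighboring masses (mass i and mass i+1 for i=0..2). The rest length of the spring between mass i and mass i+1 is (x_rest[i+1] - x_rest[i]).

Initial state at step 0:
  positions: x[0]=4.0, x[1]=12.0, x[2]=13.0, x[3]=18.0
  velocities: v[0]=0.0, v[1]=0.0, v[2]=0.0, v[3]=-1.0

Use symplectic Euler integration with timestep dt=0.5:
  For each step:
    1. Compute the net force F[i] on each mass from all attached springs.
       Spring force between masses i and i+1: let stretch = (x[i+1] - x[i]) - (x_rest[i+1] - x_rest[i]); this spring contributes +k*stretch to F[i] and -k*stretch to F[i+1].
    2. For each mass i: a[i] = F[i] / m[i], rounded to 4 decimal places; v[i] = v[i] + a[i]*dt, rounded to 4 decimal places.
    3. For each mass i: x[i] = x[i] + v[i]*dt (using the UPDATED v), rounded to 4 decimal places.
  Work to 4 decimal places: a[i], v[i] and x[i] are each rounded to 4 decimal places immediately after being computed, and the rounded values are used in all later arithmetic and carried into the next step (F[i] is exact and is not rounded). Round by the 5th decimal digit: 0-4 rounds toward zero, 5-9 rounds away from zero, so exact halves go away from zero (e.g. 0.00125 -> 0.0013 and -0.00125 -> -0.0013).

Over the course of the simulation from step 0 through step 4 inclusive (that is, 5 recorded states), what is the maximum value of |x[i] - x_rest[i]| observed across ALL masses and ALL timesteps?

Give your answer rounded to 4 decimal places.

Step 0: x=[4.0000 12.0000 13.0000 18.0000] v=[0.0000 0.0000 0.0000 -1.0000]
Step 1: x=[5.5000 8.5000 15.0000 17.5000] v=[3.0000 -7.0000 4.0000 -1.0000]
Step 2: x=[6.0000 6.7500 15.0000 18.2500] v=[1.0000 -3.5000 0.0000 1.5000]
Step 3: x=[4.3750 8.7500 12.5000 19.8750] v=[-3.2500 4.0000 -5.0000 3.2500]
Step 4: x=[2.4375 10.4375 11.8125 20.3125] v=[-3.8750 3.3750 -1.3750 0.8750]
Max displacement = 3.2500

Answer: 3.2500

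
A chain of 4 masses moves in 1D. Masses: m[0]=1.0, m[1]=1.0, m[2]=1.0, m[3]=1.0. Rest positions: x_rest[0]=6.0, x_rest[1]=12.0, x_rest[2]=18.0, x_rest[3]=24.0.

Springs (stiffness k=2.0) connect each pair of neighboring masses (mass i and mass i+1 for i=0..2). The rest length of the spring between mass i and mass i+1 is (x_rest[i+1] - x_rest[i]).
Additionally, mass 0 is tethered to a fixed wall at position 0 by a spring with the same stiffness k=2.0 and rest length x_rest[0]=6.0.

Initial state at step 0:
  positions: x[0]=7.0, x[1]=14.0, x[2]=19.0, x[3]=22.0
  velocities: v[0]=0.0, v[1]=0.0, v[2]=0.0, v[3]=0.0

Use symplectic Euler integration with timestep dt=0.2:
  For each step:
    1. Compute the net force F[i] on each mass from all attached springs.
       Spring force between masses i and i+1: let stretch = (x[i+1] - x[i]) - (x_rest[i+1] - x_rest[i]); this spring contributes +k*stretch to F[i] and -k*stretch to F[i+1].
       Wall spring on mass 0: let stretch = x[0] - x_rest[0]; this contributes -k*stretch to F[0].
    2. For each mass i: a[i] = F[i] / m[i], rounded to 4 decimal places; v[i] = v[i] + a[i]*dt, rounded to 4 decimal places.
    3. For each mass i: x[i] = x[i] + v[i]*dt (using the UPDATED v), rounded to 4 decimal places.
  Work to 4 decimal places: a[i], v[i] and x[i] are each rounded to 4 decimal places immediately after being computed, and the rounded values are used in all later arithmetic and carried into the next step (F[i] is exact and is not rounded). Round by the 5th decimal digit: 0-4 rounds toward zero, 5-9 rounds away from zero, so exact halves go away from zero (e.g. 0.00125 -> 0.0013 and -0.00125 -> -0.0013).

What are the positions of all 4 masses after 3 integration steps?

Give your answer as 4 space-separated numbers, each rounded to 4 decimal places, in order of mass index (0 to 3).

Answer: 6.9391 13.1035 18.1933 23.2851

Derivation:
Step 0: x=[7.0000 14.0000 19.0000 22.0000] v=[0.0000 0.0000 0.0000 0.0000]
Step 1: x=[7.0000 13.8400 18.8400 22.2400] v=[0.0000 -0.8000 -0.8000 1.2000]
Step 2: x=[6.9872 13.5328 18.5520 22.6880] v=[-0.0640 -1.5360 -1.4400 2.2400]
Step 3: x=[6.9391 13.1035 18.1933 23.2851] v=[-0.2406 -2.1466 -1.7933 2.9856]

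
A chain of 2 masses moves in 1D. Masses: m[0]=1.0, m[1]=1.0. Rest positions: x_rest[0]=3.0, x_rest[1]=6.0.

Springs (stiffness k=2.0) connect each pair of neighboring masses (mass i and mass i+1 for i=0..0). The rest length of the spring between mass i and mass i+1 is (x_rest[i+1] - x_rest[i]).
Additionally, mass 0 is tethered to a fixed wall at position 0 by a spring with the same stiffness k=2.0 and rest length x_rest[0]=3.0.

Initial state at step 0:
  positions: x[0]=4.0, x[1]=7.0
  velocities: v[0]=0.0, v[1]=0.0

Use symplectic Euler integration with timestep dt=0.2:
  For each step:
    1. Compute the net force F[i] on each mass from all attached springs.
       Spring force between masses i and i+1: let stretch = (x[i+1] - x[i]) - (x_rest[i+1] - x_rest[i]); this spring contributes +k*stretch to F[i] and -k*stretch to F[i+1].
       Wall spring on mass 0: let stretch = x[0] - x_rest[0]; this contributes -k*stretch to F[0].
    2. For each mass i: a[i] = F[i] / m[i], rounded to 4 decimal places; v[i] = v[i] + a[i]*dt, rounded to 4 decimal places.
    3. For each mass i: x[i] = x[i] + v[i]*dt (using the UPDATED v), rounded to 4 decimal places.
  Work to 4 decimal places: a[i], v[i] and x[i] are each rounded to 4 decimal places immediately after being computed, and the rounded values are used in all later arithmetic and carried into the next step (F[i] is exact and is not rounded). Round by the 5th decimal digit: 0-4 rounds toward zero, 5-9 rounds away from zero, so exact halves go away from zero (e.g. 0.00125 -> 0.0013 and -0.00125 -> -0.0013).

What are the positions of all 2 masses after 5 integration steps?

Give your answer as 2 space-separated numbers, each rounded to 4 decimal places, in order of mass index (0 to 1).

Step 0: x=[4.0000 7.0000] v=[0.0000 0.0000]
Step 1: x=[3.9200 7.0000] v=[-0.4000 0.0000]
Step 2: x=[3.7728 6.9936] v=[-0.7360 -0.0320]
Step 3: x=[3.5814 6.9695] v=[-0.9568 -0.1203]
Step 4: x=[3.3746 6.9144] v=[-1.0341 -0.2755]
Step 5: x=[3.1810 6.8161] v=[-0.9680 -0.4914]

Answer: 3.1810 6.8161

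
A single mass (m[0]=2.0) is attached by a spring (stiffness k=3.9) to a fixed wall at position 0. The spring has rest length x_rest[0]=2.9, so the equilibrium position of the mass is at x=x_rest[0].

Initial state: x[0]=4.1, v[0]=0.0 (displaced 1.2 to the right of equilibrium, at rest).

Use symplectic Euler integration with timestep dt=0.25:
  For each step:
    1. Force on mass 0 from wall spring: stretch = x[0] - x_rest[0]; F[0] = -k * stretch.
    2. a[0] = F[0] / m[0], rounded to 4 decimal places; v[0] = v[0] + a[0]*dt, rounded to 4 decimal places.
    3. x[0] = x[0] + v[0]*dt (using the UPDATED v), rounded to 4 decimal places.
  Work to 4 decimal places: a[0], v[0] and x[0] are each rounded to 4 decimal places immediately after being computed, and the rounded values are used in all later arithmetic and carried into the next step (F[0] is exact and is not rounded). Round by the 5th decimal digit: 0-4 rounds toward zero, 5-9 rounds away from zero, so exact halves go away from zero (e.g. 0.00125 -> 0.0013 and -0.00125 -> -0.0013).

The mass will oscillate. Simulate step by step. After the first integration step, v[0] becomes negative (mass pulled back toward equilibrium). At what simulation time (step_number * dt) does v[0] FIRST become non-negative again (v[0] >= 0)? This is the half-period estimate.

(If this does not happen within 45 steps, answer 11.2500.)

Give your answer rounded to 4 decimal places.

Answer: 2.2500

Derivation:
Step 0: x=[4.1000] v=[0.0000]
Step 1: x=[3.9538] v=[-0.5850]
Step 2: x=[3.6791] v=[-1.0987]
Step 3: x=[3.3095] v=[-1.4785]
Step 4: x=[2.8900] v=[-1.6781]
Step 5: x=[2.4717] v=[-1.6732]
Step 6: x=[2.1056] v=[-1.4644]
Step 7: x=[1.8363] v=[-1.0771]
Step 8: x=[1.6967] v=[-0.5586]
Step 9: x=[1.7037] v=[0.0280]
First v>=0 after going negative at step 9, time=2.2500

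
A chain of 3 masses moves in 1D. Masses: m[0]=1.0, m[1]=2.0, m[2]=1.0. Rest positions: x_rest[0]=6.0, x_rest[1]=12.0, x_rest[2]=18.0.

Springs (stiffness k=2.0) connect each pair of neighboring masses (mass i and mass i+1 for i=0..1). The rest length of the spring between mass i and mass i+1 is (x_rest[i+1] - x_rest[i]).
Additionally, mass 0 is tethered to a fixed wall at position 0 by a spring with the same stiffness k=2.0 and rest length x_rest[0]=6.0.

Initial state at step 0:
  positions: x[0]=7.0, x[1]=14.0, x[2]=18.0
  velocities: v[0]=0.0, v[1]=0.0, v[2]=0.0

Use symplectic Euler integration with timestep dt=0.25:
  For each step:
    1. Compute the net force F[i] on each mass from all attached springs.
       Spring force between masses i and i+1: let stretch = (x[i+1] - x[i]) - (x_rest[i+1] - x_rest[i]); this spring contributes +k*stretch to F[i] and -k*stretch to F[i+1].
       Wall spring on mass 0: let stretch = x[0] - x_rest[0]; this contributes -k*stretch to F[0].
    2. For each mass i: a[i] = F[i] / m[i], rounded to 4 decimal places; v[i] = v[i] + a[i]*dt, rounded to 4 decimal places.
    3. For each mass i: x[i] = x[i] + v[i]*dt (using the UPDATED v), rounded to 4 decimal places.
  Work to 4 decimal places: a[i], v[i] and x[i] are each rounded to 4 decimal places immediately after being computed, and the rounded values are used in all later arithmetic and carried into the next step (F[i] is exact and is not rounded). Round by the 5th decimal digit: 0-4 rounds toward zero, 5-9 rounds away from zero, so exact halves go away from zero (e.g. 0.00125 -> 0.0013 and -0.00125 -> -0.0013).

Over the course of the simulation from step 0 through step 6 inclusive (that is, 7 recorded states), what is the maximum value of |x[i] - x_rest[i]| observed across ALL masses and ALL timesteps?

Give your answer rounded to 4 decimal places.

Answer: 2.2927

Derivation:
Step 0: x=[7.0000 14.0000 18.0000] v=[0.0000 0.0000 0.0000]
Step 1: x=[7.0000 13.8125 18.2500] v=[0.0000 -0.7500 1.0000]
Step 2: x=[6.9766 13.4766 18.6953] v=[-0.0938 -1.3438 1.7813]
Step 3: x=[6.8936 13.0606 19.2383] v=[-0.3321 -1.6641 2.1720]
Step 4: x=[6.7198 12.6453 19.7591] v=[-0.6954 -1.6614 2.0832]
Step 5: x=[6.4467 12.3042 20.1407] v=[-1.0926 -1.3643 1.5263]
Step 6: x=[6.0999 12.0868 20.2927] v=[-1.3872 -0.8696 0.6081]
Max displacement = 2.2927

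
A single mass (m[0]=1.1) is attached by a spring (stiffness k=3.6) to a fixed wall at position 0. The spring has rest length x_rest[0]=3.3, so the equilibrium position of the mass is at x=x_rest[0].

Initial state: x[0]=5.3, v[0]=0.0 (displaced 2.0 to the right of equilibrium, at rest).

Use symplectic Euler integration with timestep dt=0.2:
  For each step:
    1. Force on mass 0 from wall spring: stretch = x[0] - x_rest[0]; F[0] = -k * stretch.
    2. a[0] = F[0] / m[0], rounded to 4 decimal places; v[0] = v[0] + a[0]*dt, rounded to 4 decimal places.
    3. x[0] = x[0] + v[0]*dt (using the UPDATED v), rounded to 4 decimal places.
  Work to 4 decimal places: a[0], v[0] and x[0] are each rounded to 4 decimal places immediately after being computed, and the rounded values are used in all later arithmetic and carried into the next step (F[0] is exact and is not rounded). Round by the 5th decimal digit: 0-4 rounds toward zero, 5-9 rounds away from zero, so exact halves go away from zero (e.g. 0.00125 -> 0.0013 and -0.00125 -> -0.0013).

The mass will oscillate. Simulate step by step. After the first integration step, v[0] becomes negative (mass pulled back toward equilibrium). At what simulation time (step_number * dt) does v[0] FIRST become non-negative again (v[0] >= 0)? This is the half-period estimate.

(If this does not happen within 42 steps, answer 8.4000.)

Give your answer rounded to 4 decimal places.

Step 0: x=[5.3000] v=[0.0000]
Step 1: x=[5.0382] v=[-1.3091]
Step 2: x=[4.5488] v=[-2.4468]
Step 3: x=[3.8960] v=[-3.2642]
Step 4: x=[3.1651] v=[-3.6543]
Step 5: x=[2.4519] v=[-3.5660]
Step 6: x=[1.8497] v=[-3.0109]
Step 7: x=[1.4374] v=[-2.0616]
Step 8: x=[1.2689] v=[-0.8424]
Step 9: x=[1.3663] v=[0.4870]
First v>=0 after going negative at step 9, time=1.8000

Answer: 1.8000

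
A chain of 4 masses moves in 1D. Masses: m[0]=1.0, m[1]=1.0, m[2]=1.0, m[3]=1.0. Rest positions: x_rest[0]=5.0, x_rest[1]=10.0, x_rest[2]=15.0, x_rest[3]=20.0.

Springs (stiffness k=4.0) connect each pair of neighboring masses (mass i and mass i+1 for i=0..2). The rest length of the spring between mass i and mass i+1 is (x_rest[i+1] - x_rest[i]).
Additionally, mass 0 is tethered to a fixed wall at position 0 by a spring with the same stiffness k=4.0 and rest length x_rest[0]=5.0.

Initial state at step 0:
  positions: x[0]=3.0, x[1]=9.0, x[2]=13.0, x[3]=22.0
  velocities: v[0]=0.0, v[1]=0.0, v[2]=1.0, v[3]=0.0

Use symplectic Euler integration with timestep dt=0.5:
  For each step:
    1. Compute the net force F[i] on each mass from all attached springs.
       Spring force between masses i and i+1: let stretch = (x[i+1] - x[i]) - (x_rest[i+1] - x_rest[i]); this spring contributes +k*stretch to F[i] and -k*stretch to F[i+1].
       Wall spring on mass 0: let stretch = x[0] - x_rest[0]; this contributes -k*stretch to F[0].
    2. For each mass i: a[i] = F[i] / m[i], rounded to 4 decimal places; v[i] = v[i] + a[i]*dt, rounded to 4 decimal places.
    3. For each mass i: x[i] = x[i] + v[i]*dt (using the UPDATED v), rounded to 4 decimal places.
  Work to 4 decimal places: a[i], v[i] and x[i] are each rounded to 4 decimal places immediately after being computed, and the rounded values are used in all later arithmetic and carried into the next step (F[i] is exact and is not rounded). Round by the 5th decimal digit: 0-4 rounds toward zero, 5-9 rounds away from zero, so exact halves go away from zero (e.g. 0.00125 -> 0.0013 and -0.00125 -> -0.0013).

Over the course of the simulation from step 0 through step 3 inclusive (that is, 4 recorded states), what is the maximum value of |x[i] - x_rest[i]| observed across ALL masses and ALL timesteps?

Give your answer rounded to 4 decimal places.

Step 0: x=[3.0000 9.0000 13.0000 22.0000] v=[0.0000 0.0000 1.0000 0.0000]
Step 1: x=[6.0000 7.0000 18.5000 18.0000] v=[6.0000 -4.0000 11.0000 -8.0000]
Step 2: x=[4.0000 15.5000 12.0000 19.5000] v=[-4.0000 17.0000 -13.0000 3.0000]
Step 3: x=[9.5000 9.0000 16.5000 18.5000] v=[11.0000 -13.0000 9.0000 -2.0000]
Max displacement = 5.5000

Answer: 5.5000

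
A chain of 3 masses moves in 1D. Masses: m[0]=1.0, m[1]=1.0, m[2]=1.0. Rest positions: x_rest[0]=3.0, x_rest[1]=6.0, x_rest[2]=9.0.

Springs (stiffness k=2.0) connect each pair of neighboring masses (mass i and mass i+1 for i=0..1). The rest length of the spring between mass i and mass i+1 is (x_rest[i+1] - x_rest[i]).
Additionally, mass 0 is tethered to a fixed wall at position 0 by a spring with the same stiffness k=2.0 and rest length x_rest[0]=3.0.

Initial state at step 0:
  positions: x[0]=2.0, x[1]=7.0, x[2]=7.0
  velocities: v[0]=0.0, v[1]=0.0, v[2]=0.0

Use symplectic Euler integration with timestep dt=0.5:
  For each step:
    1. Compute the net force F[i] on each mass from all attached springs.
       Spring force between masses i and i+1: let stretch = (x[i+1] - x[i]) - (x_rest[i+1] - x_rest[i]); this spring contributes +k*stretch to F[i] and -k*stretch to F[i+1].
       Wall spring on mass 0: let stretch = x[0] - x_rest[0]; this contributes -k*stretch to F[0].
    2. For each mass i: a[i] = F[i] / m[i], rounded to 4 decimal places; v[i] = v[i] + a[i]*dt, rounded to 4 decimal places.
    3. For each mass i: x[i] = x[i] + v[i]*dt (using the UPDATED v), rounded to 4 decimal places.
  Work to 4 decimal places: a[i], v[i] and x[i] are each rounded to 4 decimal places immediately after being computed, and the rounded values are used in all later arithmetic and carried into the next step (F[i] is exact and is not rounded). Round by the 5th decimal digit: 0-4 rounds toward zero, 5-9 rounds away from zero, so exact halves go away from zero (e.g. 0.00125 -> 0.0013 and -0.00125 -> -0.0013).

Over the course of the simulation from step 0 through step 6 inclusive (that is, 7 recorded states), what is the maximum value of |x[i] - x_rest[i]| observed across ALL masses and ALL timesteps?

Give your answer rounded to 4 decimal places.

Answer: 2.5000

Derivation:
Step 0: x=[2.0000 7.0000 7.0000] v=[0.0000 0.0000 0.0000]
Step 1: x=[3.5000 4.5000 8.5000] v=[3.0000 -5.0000 3.0000]
Step 2: x=[3.7500 3.5000 9.5000] v=[0.5000 -2.0000 2.0000]
Step 3: x=[2.0000 5.6250 9.0000] v=[-3.5000 4.2500 -1.0000]
Step 4: x=[1.0625 7.6250 8.3125] v=[-1.8750 4.0000 -1.3750]
Step 5: x=[2.8750 6.6875 8.7813] v=[3.6250 -1.8750 0.9375]
Step 6: x=[5.1563 4.8907 9.7032] v=[4.5625 -3.5937 1.8437]
Max displacement = 2.5000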